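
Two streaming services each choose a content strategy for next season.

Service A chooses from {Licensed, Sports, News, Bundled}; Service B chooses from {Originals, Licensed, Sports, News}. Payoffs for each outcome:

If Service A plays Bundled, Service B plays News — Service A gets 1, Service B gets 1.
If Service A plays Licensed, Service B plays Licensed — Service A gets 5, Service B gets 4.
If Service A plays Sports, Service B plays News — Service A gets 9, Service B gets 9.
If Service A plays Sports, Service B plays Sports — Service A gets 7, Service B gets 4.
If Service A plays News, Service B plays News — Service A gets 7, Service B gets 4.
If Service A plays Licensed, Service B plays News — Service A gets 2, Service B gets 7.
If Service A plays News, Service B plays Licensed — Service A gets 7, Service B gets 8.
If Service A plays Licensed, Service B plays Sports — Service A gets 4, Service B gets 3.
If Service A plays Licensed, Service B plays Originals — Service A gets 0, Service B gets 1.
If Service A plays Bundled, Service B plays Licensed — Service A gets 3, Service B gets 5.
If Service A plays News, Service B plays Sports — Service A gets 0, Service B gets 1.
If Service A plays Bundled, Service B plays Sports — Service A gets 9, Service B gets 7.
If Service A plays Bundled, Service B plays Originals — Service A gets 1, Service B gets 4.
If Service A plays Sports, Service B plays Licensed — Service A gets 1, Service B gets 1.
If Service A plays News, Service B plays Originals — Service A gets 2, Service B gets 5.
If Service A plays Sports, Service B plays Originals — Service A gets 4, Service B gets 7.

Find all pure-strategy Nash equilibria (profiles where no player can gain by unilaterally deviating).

For each player, find the best response to each opponent profile; mutual best responses are the pure NE.
Service A against Originals: payoffs 0, 4, 2, 1 → best response Sports.
Service A against Licensed: payoffs 5, 1, 7, 3 → best response News.
Service A against Sports: payoffs 4, 7, 0, 9 → best response Bundled.
Service A against News: payoffs 2, 9, 7, 1 → best response Sports.
Service B against Licensed: payoffs 1, 4, 3, 7 → best response News.
Service B against Sports: payoffs 7, 1, 4, 9 → best response News.
Service B against News: payoffs 5, 8, 1, 4 → best response Licensed.
Service B against Bundled: payoffs 4, 5, 7, 1 → best response Sports.
Mutual best responses: (Sports, News); (News, Licensed); (Bundled, Sports).

The pure Nash equilibria are (Sports, News) and (News, Licensed) and (Bundled, Sports).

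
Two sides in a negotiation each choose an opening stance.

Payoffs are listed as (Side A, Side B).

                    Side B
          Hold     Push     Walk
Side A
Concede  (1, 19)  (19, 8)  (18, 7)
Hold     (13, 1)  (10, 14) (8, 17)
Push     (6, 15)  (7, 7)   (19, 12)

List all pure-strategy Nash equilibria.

Side A against Hold: payoffs 1, 13, 6 → best response Hold.
Side A against Push: payoffs 19, 10, 7 → best response Concede.
Side A against Walk: payoffs 18, 8, 19 → best response Push.
Side B against Concede: payoffs 19, 8, 7 → best response Hold.
Side B against Hold: payoffs 1, 14, 17 → best response Walk.
Side B against Push: payoffs 15, 7, 12 → best response Hold.
No profile is a mutual best response for all players.

There is no pure-strategy Nash equilibrium.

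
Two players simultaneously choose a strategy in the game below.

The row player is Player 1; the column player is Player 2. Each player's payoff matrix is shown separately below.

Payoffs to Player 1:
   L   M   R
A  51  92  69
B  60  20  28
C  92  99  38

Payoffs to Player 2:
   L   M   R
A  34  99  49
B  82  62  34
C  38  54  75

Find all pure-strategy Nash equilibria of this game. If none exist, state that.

none

(A, L): Player 1 can switch to B (51 → 60). Not NE.
(A, M): Player 1 can switch to C (92 → 99). Not NE.
(A, R): Player 2 can switch to M (49 → 99). Not NE.
(B, L): Player 1 can switch to C (60 → 92). Not NE.
(B, M): Player 1 can switch to A (20 → 92). Not NE.
(B, R): Player 1 can switch to A (28 → 69). Not NE.
(C, L): Player 2 can switch to M (38 → 54). Not NE.
(C, M): Player 2 can switch to R (54 → 75). Not NE.
(C, R): Player 1 can switch to A (38 → 69). Not NE.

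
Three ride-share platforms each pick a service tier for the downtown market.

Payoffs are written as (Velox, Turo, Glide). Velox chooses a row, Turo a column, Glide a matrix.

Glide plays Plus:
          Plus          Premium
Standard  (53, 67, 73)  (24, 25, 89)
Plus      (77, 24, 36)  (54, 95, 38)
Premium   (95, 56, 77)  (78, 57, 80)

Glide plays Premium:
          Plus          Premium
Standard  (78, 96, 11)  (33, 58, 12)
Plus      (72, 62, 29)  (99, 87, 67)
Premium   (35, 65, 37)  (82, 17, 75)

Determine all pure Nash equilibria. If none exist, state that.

Pure-strategy Nash equilibria: (Plus, Premium, Premium) and (Premium, Premium, Plus)

Velox against (Plus, Plus): payoffs 53, 77, 95 → best response Premium.
Velox against (Plus, Premium): payoffs 78, 72, 35 → best response Standard.
Velox against (Premium, Plus): payoffs 24, 54, 78 → best response Premium.
Velox against (Premium, Premium): payoffs 33, 99, 82 → best response Plus.
Turo against (Standard, Plus): payoffs 67, 25 → best response Plus.
Turo against (Standard, Premium): payoffs 96, 58 → best response Plus.
Turo against (Plus, Plus): payoffs 24, 95 → best response Premium.
Turo against (Plus, Premium): payoffs 62, 87 → best response Premium.
Turo against (Premium, Plus): payoffs 56, 57 → best response Premium.
Turo against (Premium, Premium): payoffs 65, 17 → best response Plus.
Glide against (Standard, Plus): payoffs 73, 11 → best response Plus.
Glide against (Standard, Premium): payoffs 89, 12 → best response Plus.
Glide against (Plus, Plus): payoffs 36, 29 → best response Plus.
Glide against (Plus, Premium): payoffs 38, 67 → best response Premium.
Glide against (Premium, Plus): payoffs 77, 37 → best response Plus.
Glide against (Premium, Premium): payoffs 80, 75 → best response Plus.
Mutual best responses: (Plus, Premium, Premium); (Premium, Premium, Plus).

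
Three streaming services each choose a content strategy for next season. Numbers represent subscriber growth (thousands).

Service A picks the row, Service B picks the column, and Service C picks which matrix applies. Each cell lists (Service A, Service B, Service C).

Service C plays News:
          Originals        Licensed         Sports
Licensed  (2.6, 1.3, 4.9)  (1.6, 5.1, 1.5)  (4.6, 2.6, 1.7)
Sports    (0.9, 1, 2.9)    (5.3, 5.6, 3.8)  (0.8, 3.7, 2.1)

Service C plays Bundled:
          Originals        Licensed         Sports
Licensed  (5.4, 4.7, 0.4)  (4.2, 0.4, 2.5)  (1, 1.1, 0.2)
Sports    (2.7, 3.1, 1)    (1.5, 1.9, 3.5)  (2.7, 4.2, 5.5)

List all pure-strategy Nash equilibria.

(Sports, Licensed, News); (Sports, Sports, Bundled)

Service A against (Originals, News): payoffs 2.6, 0.9 → best response Licensed.
Service A against (Originals, Bundled): payoffs 5.4, 2.7 → best response Licensed.
Service A against (Licensed, News): payoffs 1.6, 5.3 → best response Sports.
Service A against (Licensed, Bundled): payoffs 4.2, 1.5 → best response Licensed.
Service A against (Sports, News): payoffs 4.6, 0.8 → best response Licensed.
Service A against (Sports, Bundled): payoffs 1, 2.7 → best response Sports.
Service B against (Licensed, News): payoffs 1.3, 5.1, 2.6 → best response Licensed.
Service B against (Licensed, Bundled): payoffs 4.7, 0.4, 1.1 → best response Originals.
Service B against (Sports, News): payoffs 1, 5.6, 3.7 → best response Licensed.
Service B against (Sports, Bundled): payoffs 3.1, 1.9, 4.2 → best response Sports.
Service C against (Licensed, Originals): payoffs 4.9, 0.4 → best response News.
Service C against (Licensed, Licensed): payoffs 1.5, 2.5 → best response Bundled.
Service C against (Licensed, Sports): payoffs 1.7, 0.2 → best response News.
Service C against (Sports, Originals): payoffs 2.9, 1 → best response News.
Service C against (Sports, Licensed): payoffs 3.8, 3.5 → best response News.
Service C against (Sports, Sports): payoffs 2.1, 5.5 → best response Bundled.
Mutual best responses: (Sports, Licensed, News); (Sports, Sports, Bundled).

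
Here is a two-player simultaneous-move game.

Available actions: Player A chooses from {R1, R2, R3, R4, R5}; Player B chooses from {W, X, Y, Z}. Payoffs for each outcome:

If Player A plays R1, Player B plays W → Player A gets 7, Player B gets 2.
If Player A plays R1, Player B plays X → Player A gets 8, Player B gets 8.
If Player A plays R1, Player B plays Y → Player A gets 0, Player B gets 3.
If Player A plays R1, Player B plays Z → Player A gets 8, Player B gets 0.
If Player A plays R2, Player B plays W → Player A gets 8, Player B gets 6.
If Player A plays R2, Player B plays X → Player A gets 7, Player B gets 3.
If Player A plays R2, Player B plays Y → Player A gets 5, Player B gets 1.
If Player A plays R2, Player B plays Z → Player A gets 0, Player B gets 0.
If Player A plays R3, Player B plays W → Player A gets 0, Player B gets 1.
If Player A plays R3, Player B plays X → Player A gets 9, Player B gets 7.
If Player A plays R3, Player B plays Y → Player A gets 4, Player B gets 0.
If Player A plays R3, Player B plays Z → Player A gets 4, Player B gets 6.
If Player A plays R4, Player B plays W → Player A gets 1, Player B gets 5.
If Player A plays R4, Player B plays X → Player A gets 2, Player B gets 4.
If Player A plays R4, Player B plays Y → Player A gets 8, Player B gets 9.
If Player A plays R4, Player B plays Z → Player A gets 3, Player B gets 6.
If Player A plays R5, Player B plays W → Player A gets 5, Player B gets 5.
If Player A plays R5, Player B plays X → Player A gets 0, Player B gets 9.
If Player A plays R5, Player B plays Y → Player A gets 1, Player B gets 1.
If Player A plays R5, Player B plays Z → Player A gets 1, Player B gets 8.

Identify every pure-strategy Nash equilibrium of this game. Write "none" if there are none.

The pure Nash equilibria are (R2, W) and (R3, X) and (R4, Y).

(R1, W): Player A can switch to R2 (7 → 8). Not NE.
(R1, X): Player A can switch to R3 (8 → 9). Not NE.
(R1, Y): Player A can switch to R2 (0 → 5). Not NE.
(R1, Z): Player B can switch to W (0 → 2). Not NE.
(R2, W): Player A gets 8, best alternative 7; Player B gets 6, best alternative 3. No profitable deviation — NE.
(R2, X): Player A can switch to R1 (7 → 8). Not NE.
(R2, Y): Player A can switch to R4 (5 → 8). Not NE.
(R2, Z): Player A can switch to R1 (0 → 8). Not NE.
(R3, W): Player A can switch to R1 (0 → 7). Not NE.
(R3, X): Player A gets 9, best alternative 8; Player B gets 7, best alternative 6. No profitable deviation — NE.
(R4, Y): Player A gets 8, best alternative 5; Player B gets 9, best alternative 6. No profitable deviation — NE.
(The remaining 9 profiles each have a profitable deviation by the same check.)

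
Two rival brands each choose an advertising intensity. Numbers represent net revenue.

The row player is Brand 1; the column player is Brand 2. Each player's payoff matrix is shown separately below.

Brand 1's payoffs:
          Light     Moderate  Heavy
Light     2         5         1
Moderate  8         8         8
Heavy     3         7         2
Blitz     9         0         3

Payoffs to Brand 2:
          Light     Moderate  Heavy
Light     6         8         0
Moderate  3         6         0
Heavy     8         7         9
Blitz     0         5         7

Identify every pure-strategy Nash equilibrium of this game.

For each player, find the best response to each opponent profile; mutual best responses are the pure NE.
Brand 1 against Light: payoffs 2, 8, 3, 9 → best response Blitz.
Brand 1 against Moderate: payoffs 5, 8, 7, 0 → best response Moderate.
Brand 1 against Heavy: payoffs 1, 8, 2, 3 → best response Moderate.
Brand 2 against Light: payoffs 6, 8, 0 → best response Moderate.
Brand 2 against Moderate: payoffs 3, 6, 0 → best response Moderate.
Brand 2 against Heavy: payoffs 8, 7, 9 → best response Heavy.
Brand 2 against Blitz: payoffs 0, 5, 7 → best response Heavy.
Mutual best responses: (Moderate, Moderate).

The unique pure-strategy Nash equilibrium is (Moderate, Moderate).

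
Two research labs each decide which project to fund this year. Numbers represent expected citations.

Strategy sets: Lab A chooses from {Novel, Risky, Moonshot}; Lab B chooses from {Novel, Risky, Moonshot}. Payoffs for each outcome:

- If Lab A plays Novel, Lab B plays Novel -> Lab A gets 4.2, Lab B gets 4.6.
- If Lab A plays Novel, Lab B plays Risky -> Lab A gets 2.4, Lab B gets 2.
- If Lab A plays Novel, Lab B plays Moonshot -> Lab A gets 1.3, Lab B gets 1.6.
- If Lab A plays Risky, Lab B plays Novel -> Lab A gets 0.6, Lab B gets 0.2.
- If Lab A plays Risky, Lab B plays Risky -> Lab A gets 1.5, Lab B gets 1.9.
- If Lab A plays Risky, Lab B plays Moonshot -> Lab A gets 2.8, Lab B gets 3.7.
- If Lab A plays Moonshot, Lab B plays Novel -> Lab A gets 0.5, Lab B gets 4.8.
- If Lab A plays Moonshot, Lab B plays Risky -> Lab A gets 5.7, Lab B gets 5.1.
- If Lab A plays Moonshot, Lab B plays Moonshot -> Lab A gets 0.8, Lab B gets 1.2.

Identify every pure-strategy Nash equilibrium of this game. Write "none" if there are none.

The pure Nash equilibria are (Novel, Novel) and (Risky, Moonshot) and (Moonshot, Risky).

(Novel, Novel): Lab A gets 4.2, best alternative 0.6; Lab B gets 4.6, best alternative 2. No profitable deviation — NE.
(Novel, Risky): Lab A can switch to Moonshot (2.4 → 5.7). Not NE.
(Novel, Moonshot): Lab A can switch to Risky (1.3 → 2.8). Not NE.
(Risky, Novel): Lab A can switch to Novel (0.6 → 4.2). Not NE.
(Risky, Risky): Lab A can switch to Novel (1.5 → 2.4). Not NE.
(Risky, Moonshot): Lab A gets 2.8, best alternative 1.3; Lab B gets 3.7, best alternative 1.9. No profitable deviation — NE.
(Moonshot, Novel): Lab A can switch to Novel (0.5 → 4.2). Not NE.
(Moonshot, Risky): Lab A gets 5.7, best alternative 2.4; Lab B gets 5.1, best alternative 4.8. No profitable deviation — NE.
(Moonshot, Moonshot): Lab A can switch to Novel (0.8 → 1.3). Not NE.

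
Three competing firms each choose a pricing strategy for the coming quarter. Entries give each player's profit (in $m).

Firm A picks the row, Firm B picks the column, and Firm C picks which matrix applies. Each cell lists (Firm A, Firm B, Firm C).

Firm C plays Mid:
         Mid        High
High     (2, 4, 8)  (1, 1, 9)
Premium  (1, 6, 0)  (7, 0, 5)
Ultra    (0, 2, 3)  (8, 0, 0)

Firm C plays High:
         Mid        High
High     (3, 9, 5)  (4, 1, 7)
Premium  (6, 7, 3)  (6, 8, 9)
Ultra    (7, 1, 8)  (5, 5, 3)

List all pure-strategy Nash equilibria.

Pure-strategy Nash equilibria: (High, Mid, Mid) and (Premium, High, High)

(High, Mid, Mid): Firm A gets 2, best alternative 1; Firm B gets 4, best alternative 1; Firm C gets 8, best alternative 5. No profitable deviation — NE.
(High, Mid, High): Firm A can switch to Premium (3 → 6). Not NE.
(High, High, Mid): Firm A can switch to Premium (1 → 7). Not NE.
(High, High, High): Firm A can switch to Premium (4 → 6). Not NE.
(Premium, Mid, Mid): Firm A can switch to High (1 → 2). Not NE.
(Premium, Mid, High): Firm A can switch to Ultra (6 → 7). Not NE.
(Premium, High, Mid): Firm A can switch to Ultra (7 → 8). Not NE.
(Premium, High, High): Firm A gets 6, best alternative 5; Firm B gets 8, best alternative 7; Firm C gets 9, best alternative 5. No profitable deviation — NE.
(Ultra, Mid, Mid): Firm A can switch to High (0 → 2). Not NE.
(Ultra, Mid, High): Firm B can switch to High (1 → 5). Not NE.
(Ultra, High, Mid): Firm B can switch to Mid (0 → 2). Not NE.
(Ultra, High, High): Firm A can switch to Premium (5 → 6). Not NE.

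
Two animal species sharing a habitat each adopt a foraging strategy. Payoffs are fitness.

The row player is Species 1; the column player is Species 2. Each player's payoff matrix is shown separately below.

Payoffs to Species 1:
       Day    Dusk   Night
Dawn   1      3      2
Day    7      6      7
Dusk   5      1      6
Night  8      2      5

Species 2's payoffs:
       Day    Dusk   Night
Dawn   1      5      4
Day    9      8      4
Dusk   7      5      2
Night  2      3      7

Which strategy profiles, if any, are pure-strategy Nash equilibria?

No pure-strategy Nash equilibrium.

(Dawn, Day): Species 1 can switch to Day (1 → 7). Not NE.
(Dawn, Dusk): Species 1 can switch to Day (3 → 6). Not NE.
(Dawn, Night): Species 1 can switch to Day (2 → 7). Not NE.
(Day, Day): Species 1 can switch to Night (7 → 8). Not NE.
(Day, Dusk): Species 2 can switch to Day (8 → 9). Not NE.
(Day, Night): Species 2 can switch to Day (4 → 9). Not NE.
(Dusk, Day): Species 1 can switch to Day (5 → 7). Not NE.
(Dusk, Dusk): Species 1 can switch to Dawn (1 → 3). Not NE.
(Dusk, Night): Species 1 can switch to Day (6 → 7). Not NE.
(Night, Day): Species 2 can switch to Dusk (2 → 3). Not NE.
(Night, Dusk): Species 1 can switch to Dawn (2 → 3). Not NE.
(Night, Night): Species 1 can switch to Day (5 → 7). Not NE.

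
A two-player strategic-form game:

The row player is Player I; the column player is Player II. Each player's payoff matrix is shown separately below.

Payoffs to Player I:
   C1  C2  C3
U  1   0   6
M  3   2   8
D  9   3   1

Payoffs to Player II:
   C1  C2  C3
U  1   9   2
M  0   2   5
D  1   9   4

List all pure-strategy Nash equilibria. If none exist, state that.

Player I against C1: payoffs 1, 3, 9 → best response D.
Player I against C2: payoffs 0, 2, 3 → best response D.
Player I against C3: payoffs 6, 8, 1 → best response M.
Player II against U: payoffs 1, 9, 2 → best response C2.
Player II against M: payoffs 0, 2, 5 → best response C3.
Player II against D: payoffs 1, 9, 4 → best response C2.
Mutual best responses: (M, C3); (D, C2).

Pure-strategy Nash equilibria: (M, C3) and (D, C2)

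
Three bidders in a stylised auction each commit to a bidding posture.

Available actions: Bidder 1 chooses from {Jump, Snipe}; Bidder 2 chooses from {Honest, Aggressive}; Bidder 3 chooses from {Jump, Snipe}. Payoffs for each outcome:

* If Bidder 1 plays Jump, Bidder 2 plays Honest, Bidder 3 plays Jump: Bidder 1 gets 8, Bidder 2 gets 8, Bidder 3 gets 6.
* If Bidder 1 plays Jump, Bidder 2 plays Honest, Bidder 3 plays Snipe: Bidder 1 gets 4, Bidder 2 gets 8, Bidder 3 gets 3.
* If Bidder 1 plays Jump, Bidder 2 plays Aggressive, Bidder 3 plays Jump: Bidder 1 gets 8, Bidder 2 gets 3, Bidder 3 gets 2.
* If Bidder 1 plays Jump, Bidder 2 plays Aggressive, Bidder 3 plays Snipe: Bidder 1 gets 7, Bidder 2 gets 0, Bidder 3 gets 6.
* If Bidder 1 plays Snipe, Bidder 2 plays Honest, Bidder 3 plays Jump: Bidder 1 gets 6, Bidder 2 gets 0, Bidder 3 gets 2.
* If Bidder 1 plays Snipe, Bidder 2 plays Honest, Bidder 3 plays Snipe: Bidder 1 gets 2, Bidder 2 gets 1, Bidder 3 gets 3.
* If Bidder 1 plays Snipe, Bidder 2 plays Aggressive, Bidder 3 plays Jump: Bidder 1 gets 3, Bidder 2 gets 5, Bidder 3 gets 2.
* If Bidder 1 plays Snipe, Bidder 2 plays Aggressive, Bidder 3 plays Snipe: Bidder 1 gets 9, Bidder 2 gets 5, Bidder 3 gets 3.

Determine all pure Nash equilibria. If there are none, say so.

(Jump, Honest, Jump): Bidder 1 gets 8, best alternative 6; Bidder 2 gets 8, best alternative 3; Bidder 3 gets 6, best alternative 3. No profitable deviation — NE.
(Jump, Honest, Snipe): Bidder 3 can switch to Jump (3 → 6). Not NE.
(Jump, Aggressive, Jump): Bidder 2 can switch to Honest (3 → 8). Not NE.
(Jump, Aggressive, Snipe): Bidder 1 can switch to Snipe (7 → 9). Not NE.
(Snipe, Honest, Jump): Bidder 1 can switch to Jump (6 → 8). Not NE.
(Snipe, Honest, Snipe): Bidder 1 can switch to Jump (2 → 4). Not NE.
(Snipe, Aggressive, Jump): Bidder 1 can switch to Jump (3 → 8). Not NE.
(Snipe, Aggressive, Snipe): Bidder 1 gets 9, best alternative 7; Bidder 2 gets 5, best alternative 1; Bidder 3 gets 3, best alternative 2. No profitable deviation — NE.

The pure Nash equilibria are (Jump, Honest, Jump) and (Snipe, Aggressive, Snipe).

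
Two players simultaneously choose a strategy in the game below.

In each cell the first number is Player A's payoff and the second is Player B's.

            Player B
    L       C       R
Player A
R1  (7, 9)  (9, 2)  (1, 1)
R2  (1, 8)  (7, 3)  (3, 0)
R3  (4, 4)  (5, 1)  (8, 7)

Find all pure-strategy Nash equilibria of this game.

(R1, L): Player A gets 7, best alternative 4; Player B gets 9, best alternative 2. No profitable deviation — NE.
(R1, C): Player B can switch to L (2 → 9). Not NE.
(R1, R): Player A can switch to R2 (1 → 3). Not NE.
(R2, L): Player A can switch to R1 (1 → 7). Not NE.
(R2, C): Player A can switch to R1 (7 → 9). Not NE.
(R2, R): Player A can switch to R3 (3 → 8). Not NE.
(R3, L): Player A can switch to R1 (4 → 7). Not NE.
(R3, R): Player A gets 8, best alternative 3; Player B gets 7, best alternative 4. No profitable deviation — NE.
(The remaining 1 profile has a profitable deviation by the same check.)

The pure Nash equilibria are (R1, L); (R3, R).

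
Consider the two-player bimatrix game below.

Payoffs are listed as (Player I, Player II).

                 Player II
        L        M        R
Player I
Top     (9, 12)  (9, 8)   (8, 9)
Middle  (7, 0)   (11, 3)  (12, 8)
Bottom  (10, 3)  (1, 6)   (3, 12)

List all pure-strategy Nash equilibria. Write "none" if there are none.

Player I against L: payoffs 9, 7, 10 → best response Bottom.
Player I against M: payoffs 9, 11, 1 → best response Middle.
Player I against R: payoffs 8, 12, 3 → best response Middle.
Player II against Top: payoffs 12, 8, 9 → best response L.
Player II against Middle: payoffs 0, 3, 8 → best response R.
Player II against Bottom: payoffs 3, 6, 12 → best response R.
Mutual best responses: (Middle, R).

Pure NE: (Middle, R)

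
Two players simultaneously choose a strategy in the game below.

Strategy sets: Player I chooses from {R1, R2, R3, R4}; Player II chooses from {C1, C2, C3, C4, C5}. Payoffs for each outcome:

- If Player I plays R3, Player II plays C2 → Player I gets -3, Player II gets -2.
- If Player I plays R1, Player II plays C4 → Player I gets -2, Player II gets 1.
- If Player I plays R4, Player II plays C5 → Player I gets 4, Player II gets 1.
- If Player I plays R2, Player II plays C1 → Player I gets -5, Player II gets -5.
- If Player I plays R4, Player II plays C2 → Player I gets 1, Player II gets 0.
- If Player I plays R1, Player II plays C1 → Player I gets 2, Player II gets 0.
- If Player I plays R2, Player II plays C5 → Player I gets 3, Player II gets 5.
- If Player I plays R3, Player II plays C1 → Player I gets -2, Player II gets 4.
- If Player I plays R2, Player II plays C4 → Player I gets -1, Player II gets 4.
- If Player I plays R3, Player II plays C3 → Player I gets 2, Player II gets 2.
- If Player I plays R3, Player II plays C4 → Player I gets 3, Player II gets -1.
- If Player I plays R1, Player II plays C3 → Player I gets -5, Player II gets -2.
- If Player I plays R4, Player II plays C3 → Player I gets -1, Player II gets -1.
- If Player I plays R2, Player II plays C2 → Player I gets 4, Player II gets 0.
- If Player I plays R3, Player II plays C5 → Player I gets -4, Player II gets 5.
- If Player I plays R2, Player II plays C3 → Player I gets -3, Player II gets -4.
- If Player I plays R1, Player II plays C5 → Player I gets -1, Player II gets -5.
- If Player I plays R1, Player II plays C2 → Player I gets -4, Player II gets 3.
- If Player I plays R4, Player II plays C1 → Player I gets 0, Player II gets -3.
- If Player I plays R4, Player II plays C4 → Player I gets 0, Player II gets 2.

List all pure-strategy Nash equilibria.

(R1, C1): Player II can switch to C2 (0 → 3). Not NE.
(R1, C2): Player I can switch to R2 (-4 → 4). Not NE.
(R1, C3): Player I can switch to R2 (-5 → -3). Not NE.
(R1, C4): Player I can switch to R2 (-2 → -1). Not NE.
(R1, C5): Player I can switch to R2 (-1 → 3). Not NE.
(R2, C1): Player I can switch to R1 (-5 → 2). Not NE.
(R2, C2): Player II can switch to C4 (0 → 4). Not NE.
(R2, C3): Player I can switch to R3 (-3 → 2). Not NE.
(R2, C4): Player I can switch to R3 (-1 → 3). Not NE.
(R2, C5): Player I can switch to R4 (3 → 4). Not NE.
(R3, C1): Player I can switch to R1 (-2 → 2). Not NE.
(R3, C2): Player I can switch to R2 (-3 → 4). Not NE.
(The remaining 8 profiles each have a profitable deviation by the same check.)

There is no pure-strategy Nash equilibrium.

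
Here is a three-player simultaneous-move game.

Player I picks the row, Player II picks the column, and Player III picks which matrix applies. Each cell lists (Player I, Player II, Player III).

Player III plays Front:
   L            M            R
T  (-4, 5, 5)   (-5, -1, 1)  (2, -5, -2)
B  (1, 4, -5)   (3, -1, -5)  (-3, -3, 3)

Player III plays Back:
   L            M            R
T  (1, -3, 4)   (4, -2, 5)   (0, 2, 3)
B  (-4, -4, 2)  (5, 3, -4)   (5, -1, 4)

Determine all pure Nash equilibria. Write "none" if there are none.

Check each profile: it is a Nash equilibrium iff no player can strictly gain by switching unilaterally.
(T, L, Front): Player I can switch to B (-4 → 1). Not NE.
(T, L, Back): Player II can switch to M (-3 → -2). Not NE.
(T, M, Front): Player I can switch to B (-5 → 3). Not NE.
(T, M, Back): Player I can switch to B (4 → 5). Not NE.
(T, R, Front): Player II can switch to L (-5 → 5). Not NE.
(T, R, Back): Player I can switch to B (0 → 5). Not NE.
(B, L, Front): Player III can switch to Back (-5 → 2). Not NE.
(B, L, Back): Player I can switch to T (-4 → 1). Not NE.
(B, M, Front): Player II can switch to L (-1 → 4). Not NE.
(B, M, Back): Player I gets 5, best alternative 4; Player II gets 3, best alternative -1; Player III gets -4, best alternative -5. No profitable deviation — NE.
(B, R, Front): Player I can switch to T (-3 → 2). Not NE.
(The remaining 1 profile has a profitable deviation by the same check.)

The unique pure-strategy Nash equilibrium is (B, M, Back).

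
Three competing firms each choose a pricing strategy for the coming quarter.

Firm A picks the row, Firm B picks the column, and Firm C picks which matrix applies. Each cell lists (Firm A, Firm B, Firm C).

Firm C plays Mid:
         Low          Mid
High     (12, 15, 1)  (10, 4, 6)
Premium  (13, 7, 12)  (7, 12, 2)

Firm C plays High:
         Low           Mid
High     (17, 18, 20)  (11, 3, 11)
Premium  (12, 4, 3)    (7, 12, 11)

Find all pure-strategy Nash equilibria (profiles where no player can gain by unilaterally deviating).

The unique pure-strategy Nash equilibrium is (High, Low, High).

Mark each player's best response to every combination of opponents' strategies; a profile where every player is best-responding is a pure Nash equilibrium.
Firm A against (Low, Mid): payoffs 12, 13 → best response Premium.
Firm A against (Low, High): payoffs 17, 12 → best response High.
Firm A against (Mid, Mid): payoffs 10, 7 → best response High.
Firm A against (Mid, High): payoffs 11, 7 → best response High.
Firm B against (High, Mid): payoffs 15, 4 → best response Low.
Firm B against (High, High): payoffs 18, 3 → best response Low.
Firm B against (Premium, Mid): payoffs 7, 12 → best response Mid.
Firm B against (Premium, High): payoffs 4, 12 → best response Mid.
Firm C against (High, Low): payoffs 1, 20 → best response High.
Firm C against (High, Mid): payoffs 6, 11 → best response High.
Firm C against (Premium, Low): payoffs 12, 3 → best response Mid.
Firm C against (Premium, Mid): payoffs 2, 11 → best response High.
Mutual best responses: (High, Low, High).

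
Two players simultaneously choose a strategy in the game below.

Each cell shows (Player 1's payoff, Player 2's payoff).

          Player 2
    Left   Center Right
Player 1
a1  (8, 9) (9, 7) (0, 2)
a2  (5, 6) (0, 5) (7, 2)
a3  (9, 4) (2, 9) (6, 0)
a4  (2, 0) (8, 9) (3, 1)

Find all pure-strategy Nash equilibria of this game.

No pure-strategy Nash equilibrium.

(a1, Left): Player 1 can switch to a3 (8 → 9). Not NE.
(a1, Center): Player 2 can switch to Left (7 → 9). Not NE.
(a1, Right): Player 1 can switch to a2 (0 → 7). Not NE.
(a2, Left): Player 1 can switch to a1 (5 → 8). Not NE.
(a2, Center): Player 1 can switch to a1 (0 → 9). Not NE.
(a2, Right): Player 2 can switch to Left (2 → 6). Not NE.
(a3, Left): Player 2 can switch to Center (4 → 9). Not NE.
(a3, Center): Player 1 can switch to a1 (2 → 9). Not NE.
(a3, Right): Player 1 can switch to a2 (6 → 7). Not NE.
(a4, Left): Player 1 can switch to a1 (2 → 8). Not NE.
(The remaining 2 profiles each have a profitable deviation by the same check.)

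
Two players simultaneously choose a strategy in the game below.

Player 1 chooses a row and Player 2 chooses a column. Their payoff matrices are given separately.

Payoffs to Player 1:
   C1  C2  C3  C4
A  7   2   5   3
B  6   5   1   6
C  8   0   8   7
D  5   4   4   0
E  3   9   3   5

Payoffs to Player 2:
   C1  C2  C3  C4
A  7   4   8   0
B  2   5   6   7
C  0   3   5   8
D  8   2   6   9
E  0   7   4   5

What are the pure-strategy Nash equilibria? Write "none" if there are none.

Pure-strategy Nash equilibria: (C, C4), (E, C2)

(A, C1): Player 1 can switch to C (7 → 8). Not NE.
(A, C2): Player 1 can switch to B (2 → 5). Not NE.
(A, C3): Player 1 can switch to C (5 → 8). Not NE.
(A, C4): Player 1 can switch to B (3 → 6). Not NE.
(B, C1): Player 1 can switch to A (6 → 7). Not NE.
(B, C2): Player 1 can switch to E (5 → 9). Not NE.
(B, C3): Player 1 can switch to A (1 → 5). Not NE.
(B, C4): Player 1 can switch to C (6 → 7). Not NE.
(C, C1): Player 2 can switch to C2 (0 → 3). Not NE.
(C, C2): Player 1 can switch to A (0 → 2). Not NE.
(C, C4): Player 1 gets 7, best alternative 6; Player 2 gets 8, best alternative 5. No profitable deviation — NE.
(E, C2): Player 1 gets 9, best alternative 5; Player 2 gets 7, best alternative 5. No profitable deviation — NE.
(The remaining 8 profiles each have a profitable deviation by the same check.)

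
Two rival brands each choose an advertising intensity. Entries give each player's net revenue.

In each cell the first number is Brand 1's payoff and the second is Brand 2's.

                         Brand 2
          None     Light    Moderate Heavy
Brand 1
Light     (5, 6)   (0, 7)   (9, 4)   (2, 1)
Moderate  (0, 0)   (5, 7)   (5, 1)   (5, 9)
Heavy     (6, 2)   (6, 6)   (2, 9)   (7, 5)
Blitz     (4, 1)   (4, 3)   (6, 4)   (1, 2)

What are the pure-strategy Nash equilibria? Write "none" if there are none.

(Light, None): Brand 1 can switch to Heavy (5 → 6). Not NE.
(Light, Light): Brand 1 can switch to Moderate (0 → 5). Not NE.
(Light, Moderate): Brand 2 can switch to None (4 → 6). Not NE.
(Light, Heavy): Brand 1 can switch to Moderate (2 → 5). Not NE.
(Moderate, None): Brand 1 can switch to Light (0 → 5). Not NE.
(Moderate, Light): Brand 1 can switch to Heavy (5 → 6). Not NE.
(Moderate, Moderate): Brand 1 can switch to Light (5 → 9). Not NE.
(Moderate, Heavy): Brand 1 can switch to Heavy (5 → 7). Not NE.
(Heavy, None): Brand 2 can switch to Light (2 → 6). Not NE.
(Heavy, Light): Brand 2 can switch to Moderate (6 → 9). Not NE.
(The remaining 6 profiles each have a profitable deviation by the same check.)

There is no pure-strategy Nash equilibrium.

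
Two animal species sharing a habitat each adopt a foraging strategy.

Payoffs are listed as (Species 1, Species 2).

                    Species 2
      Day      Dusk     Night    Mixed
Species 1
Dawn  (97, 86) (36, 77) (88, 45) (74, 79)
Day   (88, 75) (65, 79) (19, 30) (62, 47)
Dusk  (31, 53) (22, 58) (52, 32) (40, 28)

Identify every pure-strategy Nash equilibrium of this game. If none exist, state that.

(Dawn, Day); (Day, Dusk)

Species 1 against Day: payoffs 97, 88, 31 → best response Dawn.
Species 1 against Dusk: payoffs 36, 65, 22 → best response Day.
Species 1 against Night: payoffs 88, 19, 52 → best response Dawn.
Species 1 against Mixed: payoffs 74, 62, 40 → best response Dawn.
Species 2 against Dawn: payoffs 86, 77, 45, 79 → best response Day.
Species 2 against Day: payoffs 75, 79, 30, 47 → best response Dusk.
Species 2 against Dusk: payoffs 53, 58, 32, 28 → best response Dusk.
Mutual best responses: (Dawn, Day); (Day, Dusk).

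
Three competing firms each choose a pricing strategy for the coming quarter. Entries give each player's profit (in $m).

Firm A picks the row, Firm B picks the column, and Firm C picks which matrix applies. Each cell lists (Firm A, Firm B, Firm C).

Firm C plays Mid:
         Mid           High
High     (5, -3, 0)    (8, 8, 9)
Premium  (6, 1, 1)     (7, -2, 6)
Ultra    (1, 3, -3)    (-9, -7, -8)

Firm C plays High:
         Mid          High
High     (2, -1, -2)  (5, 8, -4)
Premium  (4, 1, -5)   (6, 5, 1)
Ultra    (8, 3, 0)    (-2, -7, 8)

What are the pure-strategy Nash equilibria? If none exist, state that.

Pure-strategy Nash equilibria: (High, High, Mid) and (Premium, Mid, Mid) and (Ultra, Mid, High)

For each player, find the best response to each opponent profile; mutual best responses are the pure NE.
Firm A against (Mid, Mid): payoffs 5, 6, 1 → best response Premium.
Firm A against (Mid, High): payoffs 2, 4, 8 → best response Ultra.
Firm A against (High, Mid): payoffs 8, 7, -9 → best response High.
Firm A against (High, High): payoffs 5, 6, -2 → best response Premium.
Firm B against (High, Mid): payoffs -3, 8 → best response High.
Firm B against (High, High): payoffs -1, 8 → best response High.
Firm B against (Premium, Mid): payoffs 1, -2 → best response Mid.
Firm B against (Premium, High): payoffs 1, 5 → best response High.
Firm B against (Ultra, Mid): payoffs 3, -7 → best response Mid.
Firm B against (Ultra, High): payoffs 3, -7 → best response Mid.
Firm C against (High, Mid): payoffs 0, -2 → best response Mid.
Firm C against (High, High): payoffs 9, -4 → best response Mid.
Firm C against (Premium, Mid): payoffs 1, -5 → best response Mid.
Firm C against (Premium, High): payoffs 6, 1 → best response Mid.
Firm C against (Ultra, Mid): payoffs -3, 0 → best response High.
Firm C against (Ultra, High): payoffs -8, 8 → best response High.
Mutual best responses: (High, High, Mid); (Premium, Mid, Mid); (Ultra, Mid, High).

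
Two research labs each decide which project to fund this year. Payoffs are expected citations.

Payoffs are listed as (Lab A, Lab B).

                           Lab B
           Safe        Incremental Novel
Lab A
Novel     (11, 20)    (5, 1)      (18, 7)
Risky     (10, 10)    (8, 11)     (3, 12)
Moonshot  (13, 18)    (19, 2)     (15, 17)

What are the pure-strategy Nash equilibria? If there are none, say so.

The unique pure-strategy Nash equilibrium is (Moonshot, Safe).

(Novel, Safe): Lab A can switch to Moonshot (11 → 13). Not NE.
(Novel, Incremental): Lab A can switch to Risky (5 → 8). Not NE.
(Novel, Novel): Lab B can switch to Safe (7 → 20). Not NE.
(Risky, Safe): Lab A can switch to Novel (10 → 11). Not NE.
(Risky, Incremental): Lab A can switch to Moonshot (8 → 19). Not NE.
(Risky, Novel): Lab A can switch to Novel (3 → 18). Not NE.
(Moonshot, Safe): Lab A gets 13, best alternative 11; Lab B gets 18, best alternative 17. No profitable deviation — NE.
(Moonshot, Incremental): Lab B can switch to Safe (2 → 18). Not NE.
(Moonshot, Novel): Lab A can switch to Novel (15 → 18). Not NE.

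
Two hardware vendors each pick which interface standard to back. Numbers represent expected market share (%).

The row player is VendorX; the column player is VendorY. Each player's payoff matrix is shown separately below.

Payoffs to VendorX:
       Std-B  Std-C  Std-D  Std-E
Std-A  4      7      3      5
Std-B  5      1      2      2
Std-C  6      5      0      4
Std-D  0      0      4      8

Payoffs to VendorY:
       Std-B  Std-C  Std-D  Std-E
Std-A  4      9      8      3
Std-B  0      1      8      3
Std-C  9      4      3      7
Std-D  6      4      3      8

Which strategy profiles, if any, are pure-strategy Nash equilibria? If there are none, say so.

VendorX against Std-B: payoffs 4, 5, 6, 0 → best response Std-C.
VendorX against Std-C: payoffs 7, 1, 5, 0 → best response Std-A.
VendorX against Std-D: payoffs 3, 2, 0, 4 → best response Std-D.
VendorX against Std-E: payoffs 5, 2, 4, 8 → best response Std-D.
VendorY against Std-A: payoffs 4, 9, 8, 3 → best response Std-C.
VendorY against Std-B: payoffs 0, 1, 8, 3 → best response Std-D.
VendorY against Std-C: payoffs 9, 4, 3, 7 → best response Std-B.
VendorY against Std-D: payoffs 6, 4, 3, 8 → best response Std-E.
Mutual best responses: (Std-A, Std-C); (Std-C, Std-B); (Std-D, Std-E).

Pure-strategy Nash equilibria: (Std-A, Std-C); (Std-C, Std-B); (Std-D, Std-E)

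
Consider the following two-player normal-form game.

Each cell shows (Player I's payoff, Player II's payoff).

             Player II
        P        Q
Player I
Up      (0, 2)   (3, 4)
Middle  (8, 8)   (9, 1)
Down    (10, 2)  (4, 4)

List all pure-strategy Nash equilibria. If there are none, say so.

There is no pure-strategy Nash equilibrium.

(Up, P): Player I can switch to Middle (0 → 8). Not NE.
(Up, Q): Player I can switch to Middle (3 → 9). Not NE.
(Middle, P): Player I can switch to Down (8 → 10). Not NE.
(Middle, Q): Player II can switch to P (1 → 8). Not NE.
(Down, P): Player II can switch to Q (2 → 4). Not NE.
(Down, Q): Player I can switch to Middle (4 → 9). Not NE.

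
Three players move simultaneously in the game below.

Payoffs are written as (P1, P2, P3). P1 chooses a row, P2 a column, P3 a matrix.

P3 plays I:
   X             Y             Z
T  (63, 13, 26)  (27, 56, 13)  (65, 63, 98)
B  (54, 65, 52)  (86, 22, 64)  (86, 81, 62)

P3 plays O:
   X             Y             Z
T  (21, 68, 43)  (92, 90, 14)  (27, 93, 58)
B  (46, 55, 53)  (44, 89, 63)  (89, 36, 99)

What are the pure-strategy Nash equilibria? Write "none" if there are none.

P1 against (X, I): payoffs 63, 54 → best response T.
P1 against (X, O): payoffs 21, 46 → best response B.
P1 against (Y, I): payoffs 27, 86 → best response B.
P1 against (Y, O): payoffs 92, 44 → best response T.
P1 against (Z, I): payoffs 65, 86 → best response B.
P1 against (Z, O): payoffs 27, 89 → best response B.
P2 against (T, I): payoffs 13, 56, 63 → best response Z.
P2 against (T, O): payoffs 68, 90, 93 → best response Z.
P2 against (B, I): payoffs 65, 22, 81 → best response Z.
P2 against (B, O): payoffs 55, 89, 36 → best response Y.
P3 against (T, X): payoffs 26, 43 → best response O.
P3 against (T, Y): payoffs 13, 14 → best response O.
P3 against (T, Z): payoffs 98, 58 → best response I.
P3 against (B, X): payoffs 52, 53 → best response O.
P3 against (B, Y): payoffs 64, 63 → best response I.
P3 against (B, Z): payoffs 62, 99 → best response O.
No profile is a mutual best response for all players.

There is no pure-strategy Nash equilibrium.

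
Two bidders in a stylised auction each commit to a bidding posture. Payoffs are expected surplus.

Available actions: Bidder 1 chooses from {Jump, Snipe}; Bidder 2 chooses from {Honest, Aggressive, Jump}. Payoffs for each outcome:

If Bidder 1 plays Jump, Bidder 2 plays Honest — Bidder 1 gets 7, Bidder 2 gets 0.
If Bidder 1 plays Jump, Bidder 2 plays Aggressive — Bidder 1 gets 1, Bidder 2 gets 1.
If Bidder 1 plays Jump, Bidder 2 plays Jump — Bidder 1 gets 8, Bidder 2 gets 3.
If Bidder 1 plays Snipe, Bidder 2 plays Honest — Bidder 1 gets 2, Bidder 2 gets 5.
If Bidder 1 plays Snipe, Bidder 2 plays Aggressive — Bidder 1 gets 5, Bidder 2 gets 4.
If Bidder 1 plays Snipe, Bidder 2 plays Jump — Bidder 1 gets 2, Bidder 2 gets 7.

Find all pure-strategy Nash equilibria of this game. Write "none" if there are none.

Check each profile: it is a Nash equilibrium iff no player can strictly gain by switching unilaterally.
(Jump, Honest): Bidder 2 can switch to Aggressive (0 → 1). Not NE.
(Jump, Aggressive): Bidder 1 can switch to Snipe (1 → 5). Not NE.
(Jump, Jump): Bidder 1 gets 8, best alternative 2; Bidder 2 gets 3, best alternative 1. No profitable deviation — NE.
(Snipe, Honest): Bidder 1 can switch to Jump (2 → 7). Not NE.
(Snipe, Aggressive): Bidder 2 can switch to Honest (4 → 5). Not NE.
(Snipe, Jump): Bidder 1 can switch to Jump (2 → 8). Not NE.

The unique pure-strategy Nash equilibrium is (Jump, Jump).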